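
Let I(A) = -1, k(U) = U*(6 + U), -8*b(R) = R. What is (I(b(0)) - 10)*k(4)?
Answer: -440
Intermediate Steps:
b(R) = -R/8
(I(b(0)) - 10)*k(4) = (-1 - 10)*(4*(6 + 4)) = -44*10 = -11*40 = -440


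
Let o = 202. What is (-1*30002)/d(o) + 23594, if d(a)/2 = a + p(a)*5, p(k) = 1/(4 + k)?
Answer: 978821292/41617 ≈ 23520.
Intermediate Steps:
d(a) = 2*a + 10/(4 + a) (d(a) = 2*(a + 5/(4 + a)) = 2*a + 10/(4 + a))
(-1*30002)/d(o) + 23594 = (-1*30002)/((2*(5 + 202*(4 + 202))/(4 + 202))) + 23594 = -30002*103/(5 + 202*206) + 23594 = -30002*103/(5 + 41612) + 23594 = -30002/(2*(1/206)*41617) + 23594 = -30002/41617/103 + 23594 = -30002*103/41617 + 23594 = -3090206/41617 + 23594 = 978821292/41617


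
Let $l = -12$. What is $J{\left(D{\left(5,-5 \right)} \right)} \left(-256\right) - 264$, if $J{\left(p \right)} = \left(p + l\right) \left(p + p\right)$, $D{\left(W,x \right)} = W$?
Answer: $17656$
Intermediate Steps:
$J{\left(p \right)} = 2 p \left(-12 + p\right)$ ($J{\left(p \right)} = \left(p - 12\right) \left(p + p\right) = \left(-12 + p\right) 2 p = 2 p \left(-12 + p\right)$)
$J{\left(D{\left(5,-5 \right)} \right)} \left(-256\right) - 264 = 2 \cdot 5 \left(-12 + 5\right) \left(-256\right) - 264 = 2 \cdot 5 \left(-7\right) \left(-256\right) - 264 = \left(-70\right) \left(-256\right) - 264 = 17920 - 264 = 17656$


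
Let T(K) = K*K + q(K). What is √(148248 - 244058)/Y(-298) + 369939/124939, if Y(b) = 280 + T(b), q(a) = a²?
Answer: 369939/124939 + I*√95810/177888 ≈ 2.961 + 0.00174*I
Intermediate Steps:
T(K) = 2*K² (T(K) = K*K + K² = K² + K² = 2*K²)
Y(b) = 280 + 2*b²
√(148248 - 244058)/Y(-298) + 369939/124939 = √(148248 - 244058)/(280 + 2*(-298)²) + 369939/124939 = √(-95810)/(280 + 2*88804) + 369939*(1/124939) = (I*√95810)/(280 + 177608) + 369939/124939 = (I*√95810)/177888 + 369939/124939 = (I*√95810)*(1/177888) + 369939/124939 = I*√95810/177888 + 369939/124939 = 369939/124939 + I*√95810/177888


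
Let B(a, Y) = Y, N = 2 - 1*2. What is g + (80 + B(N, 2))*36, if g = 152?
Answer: 3104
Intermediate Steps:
N = 0 (N = 2 - 2 = 0)
g + (80 + B(N, 2))*36 = 152 + (80 + 2)*36 = 152 + 82*36 = 152 + 2952 = 3104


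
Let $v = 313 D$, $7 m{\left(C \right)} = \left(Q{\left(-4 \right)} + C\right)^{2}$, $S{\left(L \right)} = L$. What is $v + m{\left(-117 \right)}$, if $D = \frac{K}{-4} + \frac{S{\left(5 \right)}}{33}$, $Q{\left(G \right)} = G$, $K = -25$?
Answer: $\frac{3784007}{924} \approx 4095.2$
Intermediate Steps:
$D = \frac{845}{132}$ ($D = - \frac{25}{-4} + \frac{5}{33} = \left(-25\right) \left(- \frac{1}{4}\right) + 5 \cdot \frac{1}{33} = \frac{25}{4} + \frac{5}{33} = \frac{845}{132} \approx 6.4015$)
$m{\left(C \right)} = \frac{\left(-4 + C\right)^{2}}{7}$
$v = \frac{264485}{132}$ ($v = 313 \cdot \frac{845}{132} = \frac{264485}{132} \approx 2003.7$)
$v + m{\left(-117 \right)} = \frac{264485}{132} + \frac{\left(-4 - 117\right)^{2}}{7} = \frac{264485}{132} + \frac{\left(-121\right)^{2}}{7} = \frac{264485}{132} + \frac{1}{7} \cdot 14641 = \frac{264485}{132} + \frac{14641}{7} = \frac{3784007}{924}$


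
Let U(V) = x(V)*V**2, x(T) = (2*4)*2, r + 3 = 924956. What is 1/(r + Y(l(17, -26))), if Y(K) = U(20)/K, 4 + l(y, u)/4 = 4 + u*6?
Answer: 39/36072767 ≈ 1.0811e-6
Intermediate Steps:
r = 924953 (r = -3 + 924956 = 924953)
x(T) = 16 (x(T) = 8*2 = 16)
l(y, u) = 24*u (l(y, u) = -16 + 4*(4 + u*6) = -16 + 4*(4 + 6*u) = -16 + (16 + 24*u) = 24*u)
U(V) = 16*V**2
Y(K) = 6400/K (Y(K) = (16*20**2)/K = (16*400)/K = 6400/K)
1/(r + Y(l(17, -26))) = 1/(924953 + 6400/((24*(-26)))) = 1/(924953 + 6400/(-624)) = 1/(924953 + 6400*(-1/624)) = 1/(924953 - 400/39) = 1/(36072767/39) = 39/36072767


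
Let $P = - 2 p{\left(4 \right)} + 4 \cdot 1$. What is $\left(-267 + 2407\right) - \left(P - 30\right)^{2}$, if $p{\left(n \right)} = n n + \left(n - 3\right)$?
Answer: $-1460$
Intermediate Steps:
$p{\left(n \right)} = -3 + n + n^{2}$ ($p{\left(n \right)} = n^{2} + \left(-3 + n\right) = -3 + n + n^{2}$)
$P = -30$ ($P = - 2 \left(-3 + 4 + 4^{2}\right) + 4 \cdot 1 = - 2 \left(-3 + 4 + 16\right) + 4 = \left(-2\right) 17 + 4 = -34 + 4 = -30$)
$\left(-267 + 2407\right) - \left(P - 30\right)^{2} = \left(-267 + 2407\right) - \left(-30 - 30\right)^{2} = 2140 - \left(-60\right)^{2} = 2140 - 3600 = -1460$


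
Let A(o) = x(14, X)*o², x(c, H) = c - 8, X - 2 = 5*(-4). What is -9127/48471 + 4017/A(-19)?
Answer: 58312975/34996062 ≈ 1.6663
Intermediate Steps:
X = -18 (X = 2 + 5*(-4) = 2 - 20 = -18)
x(c, H) = -8 + c
A(o) = 6*o² (A(o) = (-8 + 14)*o² = 6*o²)
-9127/48471 + 4017/A(-19) = -9127/48471 + 4017/((6*(-19)²)) = -9127*1/48471 + 4017/((6*361)) = -9127/48471 + 4017/2166 = -9127/48471 + 4017*(1/2166) = -9127/48471 + 1339/722 = 58312975/34996062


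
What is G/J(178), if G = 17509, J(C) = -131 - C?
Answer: -17509/309 ≈ -56.663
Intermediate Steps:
G/J(178) = 17509/(-131 - 1*178) = 17509/(-131 - 178) = 17509/(-309) = 17509*(-1/309) = -17509/309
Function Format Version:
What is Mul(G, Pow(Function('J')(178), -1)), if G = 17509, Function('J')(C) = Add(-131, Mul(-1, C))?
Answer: Rational(-17509, 309) ≈ -56.663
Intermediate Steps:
Mul(G, Pow(Function('J')(178), -1)) = Mul(17509, Pow(Add(-131, Mul(-1, 178)), -1)) = Mul(17509, Pow(Add(-131, -178), -1)) = Mul(17509, Pow(-309, -1)) = Mul(17509, Rational(-1, 309)) = Rational(-17509, 309)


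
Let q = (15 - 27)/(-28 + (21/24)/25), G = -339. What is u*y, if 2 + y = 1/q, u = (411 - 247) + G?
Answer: -5551/96 ≈ -57.823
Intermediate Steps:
q = 2400/5593 (q = -12/(-28 + (21*(1/24))*(1/25)) = -12/(-28 + (7/8)*(1/25)) = -12/(-28 + 7/200) = -12/(-5593/200) = -12*(-200/5593) = 2400/5593 ≈ 0.42911)
u = -175 (u = (411 - 247) - 339 = 164 - 339 = -175)
y = 793/2400 (y = -2 + 1/(2400/5593) = -2 + 5593/2400 = 793/2400 ≈ 0.33042)
u*y = -175*793/2400 = -5551/96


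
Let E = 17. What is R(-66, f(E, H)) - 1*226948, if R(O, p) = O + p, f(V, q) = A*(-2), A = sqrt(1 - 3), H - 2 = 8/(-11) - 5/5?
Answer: -227014 - 2*I*sqrt(2) ≈ -2.2701e+5 - 2.8284*I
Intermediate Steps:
H = 3/11 (H = 2 + (8/(-11) - 5/5) = 2 + (8*(-1/11) - 5*1/5) = 2 + (-8/11 - 1) = 2 - 19/11 = 3/11 ≈ 0.27273)
A = I*sqrt(2) (A = sqrt(-2) = I*sqrt(2) ≈ 1.4142*I)
f(V, q) = -2*I*sqrt(2) (f(V, q) = (I*sqrt(2))*(-2) = -2*I*sqrt(2))
R(-66, f(E, H)) - 1*226948 = (-66 - 2*I*sqrt(2)) - 1*226948 = (-66 - 2*I*sqrt(2)) - 226948 = -227014 - 2*I*sqrt(2)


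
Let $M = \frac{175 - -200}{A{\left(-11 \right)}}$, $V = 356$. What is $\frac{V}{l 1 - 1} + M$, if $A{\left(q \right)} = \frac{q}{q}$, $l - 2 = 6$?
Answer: $\frac{2981}{7} \approx 425.86$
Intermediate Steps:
$l = 8$ ($l = 2 + 6 = 8$)
$A{\left(q \right)} = 1$
$M = 375$ ($M = \frac{175 - -200}{1} = \left(175 + 200\right) 1 = 375 \cdot 1 = 375$)
$\frac{V}{l 1 - 1} + M = \frac{1}{8 \cdot 1 - 1} \cdot 356 + 375 = \frac{1}{8 - 1} \cdot 356 + 375 = \frac{1}{7} \cdot 356 + 375 = \frac{356}{7} + 375 = \frac{2981}{7}$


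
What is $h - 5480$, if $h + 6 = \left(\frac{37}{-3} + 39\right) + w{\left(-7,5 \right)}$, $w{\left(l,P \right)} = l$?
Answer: $- \frac{16399}{3} \approx -5466.3$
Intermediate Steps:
$h = \frac{41}{3}$ ($h = -6 + \left(\left(\frac{37}{-3} + 39\right) - 7\right) = -6 + \left(\left(37 \left(- \frac{1}{3}\right) + 39\right) - 7\right) = -6 + \left(\left(- \frac{37}{3} + 39\right) - 7\right) = -6 + \left(\frac{80}{3} - 7\right) = -6 + \frac{59}{3} = \frac{41}{3} \approx 13.667$)
$h - 5480 = \frac{41}{3} - 5480 = - \frac{16399}{3}$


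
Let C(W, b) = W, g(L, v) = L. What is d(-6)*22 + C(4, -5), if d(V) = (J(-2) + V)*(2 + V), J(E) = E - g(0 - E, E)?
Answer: 884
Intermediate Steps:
J(E) = 2*E (J(E) = E - (0 - E) = E - (-1)*E = E + E = 2*E)
d(V) = (-4 + V)*(2 + V) (d(V) = (2*(-2) + V)*(2 + V) = (-4 + V)*(2 + V))
d(-6)*22 + C(4, -5) = (-8 + (-6)**2 - 2*(-6))*22 + 4 = (-8 + 36 + 12)*22 + 4 = 40*22 + 4 = 880 + 4 = 884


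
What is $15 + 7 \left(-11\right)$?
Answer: $-62$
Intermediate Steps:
$15 + 7 \left(-11\right) = 15 - 77 = -62$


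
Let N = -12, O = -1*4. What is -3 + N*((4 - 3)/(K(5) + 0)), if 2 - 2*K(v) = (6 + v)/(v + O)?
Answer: -⅓ ≈ -0.33333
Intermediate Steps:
O = -4
K(v) = 1 - (6 + v)/(2*(-4 + v)) (K(v) = 1 - (6 + v)/(2*(v - 4)) = 1 - (6 + v)/(2*(-4 + v)))
-3 + N*((4 - 3)/(K(5) + 0)) = -3 - 12*(4 - 3)/((-14 + 5)/(2*(-4 + 5)) + 0) = -3 - 12/((½)*(-9)/1 + 0) = -3 - 12/((½)*1*(-9) + 0) = -3 - 12/(-9/2 + 0) = -3 - 12/(-9/2) = -3 - 12*(-2)/9 = -3 - 12*(-2/9) = -3 + 8/3 = -⅓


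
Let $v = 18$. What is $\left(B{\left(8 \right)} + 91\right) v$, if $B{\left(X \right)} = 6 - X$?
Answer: $1602$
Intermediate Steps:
$\left(B{\left(8 \right)} + 91\right) v = \left(\left(6 - 8\right) + 91\right) 18 = \left(-2 + 91\right) 18 = 89 \cdot 18 = 1602$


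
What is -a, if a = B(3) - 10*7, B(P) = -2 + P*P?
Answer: 63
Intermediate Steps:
B(P) = -2 + P**2
a = -63 (a = (-2 + 3**2) - 10*7 = (-2 + 9) - 70 = 7 - 70 = -63)
-a = -1*(-63) = 63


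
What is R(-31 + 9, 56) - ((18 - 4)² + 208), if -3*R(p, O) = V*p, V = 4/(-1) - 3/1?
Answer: -1366/3 ≈ -455.33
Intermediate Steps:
V = -7 (V = 4*(-1) - 3*1 = -4 - 3 = -7)
R(p, O) = 7*p/3 (R(p, O) = -(-7)*p/3 = 7*p/3)
R(-31 + 9, 56) - ((18 - 4)² + 208) = 7*(-31 + 9)/3 - ((18 - 4)² + 208) = (7/3)*(-22) - (14² + 208) = -154/3 - (196 + 208) = -154/3 - 1*404 = -154/3 - 404 = -1366/3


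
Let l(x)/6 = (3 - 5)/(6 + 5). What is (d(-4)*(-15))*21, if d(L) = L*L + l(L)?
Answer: -51660/11 ≈ -4696.4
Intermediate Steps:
l(x) = -12/11 (l(x) = 6*((3 - 5)/(6 + 5)) = 6*(-2/11) = -12/11)
d(L) = -12/11 + L**2 (d(L) = L*L - 12/11 = L**2 - 12/11 = -12/11 + L**2)
(d(-4)*(-15))*21 = ((-12/11 + (-4)**2)*(-15))*21 = ((-12/11 + 16)*(-15))*21 = ((164/11)*(-15))*21 = -2460/11*21 = -51660/11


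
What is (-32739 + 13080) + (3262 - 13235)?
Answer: -29632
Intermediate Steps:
(-32739 + 13080) + (3262 - 13235) = -19659 - 9973 = -29632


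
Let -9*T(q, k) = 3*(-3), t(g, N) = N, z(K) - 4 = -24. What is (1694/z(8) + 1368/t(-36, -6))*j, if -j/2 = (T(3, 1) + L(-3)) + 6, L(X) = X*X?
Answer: 50032/5 ≈ 10006.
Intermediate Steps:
z(K) = -20 (z(K) = 4 - 24 = -20)
T(q, k) = 1 (T(q, k) = -(-3)/3 = -⅑*(-9) = 1)
L(X) = X²
j = -32 (j = -2*((1 + (-3)²) + 6) = -2*((1 + 9) + 6) = -2*(10 + 6) = -2*16 = -32)
(1694/z(8) + 1368/t(-36, -6))*j = (1694/(-20) + 1368/(-6))*(-32) = (1694*(-1/20) + 1368*(-⅙))*(-32) = (-847/10 - 228)*(-32) = -3127/10*(-32) = 50032/5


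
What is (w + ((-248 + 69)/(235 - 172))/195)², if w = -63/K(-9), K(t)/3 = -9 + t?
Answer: 801286249/603684900 ≈ 1.3273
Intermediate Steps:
K(t) = -27 + 3*t (K(t) = 3*(-9 + t) = -27 + 3*t)
w = 7/6 (w = -63/(-27 + 3*(-9)) = -63/(-27 - 27) = -63/(-54) = -63*(-1/54) = 7/6 ≈ 1.1667)
(w + ((-248 + 69)/(235 - 172))/195)² = (7/6 + ((-248 + 69)/(235 - 172))/195)² = (7/6 - 179/63*(1/195))² = (7/6 - 179*1/63*(1/195))² = (7/6 - 179/63*1/195)² = (7/6 - 179/12285)² = (28307/24570)² = 801286249/603684900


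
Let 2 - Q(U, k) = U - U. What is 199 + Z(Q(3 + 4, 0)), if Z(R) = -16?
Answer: 183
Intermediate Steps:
Q(U, k) = 2 (Q(U, k) = 2 - (U - U) = 2 - 1*0 = 2 + 0 = 2)
199 + Z(Q(3 + 4, 0)) = 199 - 16 = 183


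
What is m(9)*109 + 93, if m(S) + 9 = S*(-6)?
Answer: -6774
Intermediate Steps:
m(S) = -9 - 6*S (m(S) = -9 + S*(-6) = -9 - 6*S)
m(9)*109 + 93 = (-9 - 6*9)*109 + 93 = (-9 - 54)*109 + 93 = -63*109 + 93 = -6867 + 93 = -6774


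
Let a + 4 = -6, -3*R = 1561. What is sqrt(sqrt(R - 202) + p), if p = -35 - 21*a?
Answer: sqrt(1575 + 3*I*sqrt(6501))/3 ≈ 13.267 + 1.0129*I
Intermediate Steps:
R = -1561/3 (R = -1/3*1561 = -1561/3 ≈ -520.33)
a = -10 (a = -4 - 6 = -10)
p = 175 (p = -35 - 21*(-10) = -35 + 210 = 175)
sqrt(sqrt(R - 202) + p) = sqrt(sqrt(-1561/3 - 202) + 175) = sqrt(sqrt(-2167/3) + 175) = sqrt(I*sqrt(6501)/3 + 175) = sqrt(175 + I*sqrt(6501)/3)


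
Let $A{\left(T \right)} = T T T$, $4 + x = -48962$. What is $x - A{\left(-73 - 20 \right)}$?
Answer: $755391$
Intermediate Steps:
$x = -48966$ ($x = -4 - 48962 = -48966$)
$A{\left(T \right)} = T^{3}$ ($A{\left(T \right)} = T^{2} T = T^{3}$)
$x - A{\left(-73 - 20 \right)} = -48966 - \left(-73 - 20\right)^{3} = -48966 - \left(-93\right)^{3} = -48966 - -804357 = -48966 + 804357 = 755391$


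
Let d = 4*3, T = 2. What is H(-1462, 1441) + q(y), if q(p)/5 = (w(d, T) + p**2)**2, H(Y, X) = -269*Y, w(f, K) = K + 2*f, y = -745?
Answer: 1540408456283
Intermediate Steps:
d = 12
q(p) = 5*(26 + p**2)**2 (q(p) = 5*((2 + 2*12) + p**2)**2 = 5*((2 + 24) + p**2)**2 = 5*(26 + p**2)**2)
H(-1462, 1441) + q(y) = -269*(-1462) + 5*(26 + (-745)**2)**2 = 393278 + 5*(26 + 555025)**2 = 393278 + 5*555051**2 = 393278 + 5*308081612601 = 393278 + 1540408063005 = 1540408456283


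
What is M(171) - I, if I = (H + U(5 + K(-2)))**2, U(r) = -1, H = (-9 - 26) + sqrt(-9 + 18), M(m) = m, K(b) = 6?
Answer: -918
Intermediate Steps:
H = -32 (H = -35 + sqrt(9) = -35 + 3 = -32)
I = 1089 (I = (-32 - 1)**2 = (-33)**2 = 1089)
M(171) - I = 171 - 1*1089 = 171 - 1089 = -918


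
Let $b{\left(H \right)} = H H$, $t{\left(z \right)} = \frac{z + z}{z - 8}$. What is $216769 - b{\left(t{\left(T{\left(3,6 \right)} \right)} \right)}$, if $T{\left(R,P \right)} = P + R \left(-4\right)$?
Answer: $\frac{10621645}{49} \approx 2.1677 \cdot 10^{5}$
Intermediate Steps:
$T{\left(R,P \right)} = P - 4 R$
$t{\left(z \right)} = \frac{2 z}{-8 + z}$
$b{\left(H \right)} = H^{2}$
$216769 - b{\left(t{\left(T{\left(3,6 \right)} \right)} \right)} = 216769 - \left(\frac{2 \left(6 - 12\right)}{-8 + \left(6 - 12\right)}\right)^{2} = 216769 - \left(2 \left(-6\right) \frac{1}{-8 - 6}\right)^{2} = 216769 - \left(2 \left(-6\right) \frac{1}{-14}\right)^{2} = 216769 - \left(2 \left(-6\right) \left(- \frac{1}{14}\right)\right)^{2} = 216769 - \left(\frac{6}{7}\right)^{2} = 216769 - \frac{36}{49} = \frac{10621645}{49}$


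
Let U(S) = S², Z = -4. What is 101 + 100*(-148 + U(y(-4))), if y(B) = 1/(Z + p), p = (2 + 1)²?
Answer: -14695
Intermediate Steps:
p = 9 (p = 3² = 9)
y(B) = ⅕ (y(B) = 1/(-4 + 9) = 1/5 = ⅕)
101 + 100*(-148 + U(y(-4))) = 101 + 100*(-148 + (⅕)²) = 101 + 100*(-148 + 1/25) = 101 + 100*(-3699/25) = 101 - 14796 = -14695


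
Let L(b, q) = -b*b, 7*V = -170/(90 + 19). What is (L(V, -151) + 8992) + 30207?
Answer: 22820413731/582169 ≈ 39199.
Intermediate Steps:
V = -170/763 (V = (-170/(90 + 19))/7 = (-170/109)/7 = (-170*1/109)/7 = (⅐)*(-170/109) = -170/763 ≈ -0.22280)
L(b, q) = -b²
(L(V, -151) + 8992) + 30207 = (-(-170/763)² + 8992) + 30207 = (-1*28900/582169 + 8992) + 30207 = (-28900/582169 + 8992) + 30207 = 5234834748/582169 + 30207 = 22820413731/582169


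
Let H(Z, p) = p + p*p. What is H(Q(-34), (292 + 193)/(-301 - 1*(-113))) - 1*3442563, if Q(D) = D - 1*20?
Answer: -121673802627/35344 ≈ -3.4426e+6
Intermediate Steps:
Q(D) = -20 + D (Q(D) = D - 20 = -20 + D)
H(Z, p) = p + p²
H(Q(-34), (292 + 193)/(-301 - 1*(-113))) - 1*3442563 = ((292 + 193)/(-301 - 1*(-113)))*(1 + (292 + 193)/(-301 - 1*(-113))) - 1*3442563 = (485/(-301 + 113))*(1 + 485/(-301 + 113)) - 3442563 = (485/(-188))*(1 + 485/(-188)) - 3442563 = (485*(-1/188))*(1 + 485*(-1/188)) - 3442563 = -485*(1 - 485/188)/188 - 3442563 = -485/188*(-297/188) - 3442563 = 144045/35344 - 3442563 = -121673802627/35344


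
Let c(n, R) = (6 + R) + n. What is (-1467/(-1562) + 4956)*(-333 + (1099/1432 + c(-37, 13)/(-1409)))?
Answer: -5190080573457543/3151628656 ≈ -1.6468e+6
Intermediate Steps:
c(n, R) = 6 + R + n
(-1467/(-1562) + 4956)*(-333 + (1099/1432 + c(-37, 13)/(-1409))) = (-1467/(-1562) + 4956)*(-333 + (1099/1432 + (6 + 13 - 37)/(-1409))) = (-1467*(-1/1562) + 4956)*(-333 + (1099*(1/1432) - 18*(-1/1409))) = (1467/1562 + 4956)*(-333 + (1099/1432 + 18/1409)) = 7742739*(-333 + 1574267/2017688)/1562 = (7742739/1562)*(-670315837/2017688) = -5190080573457543/3151628656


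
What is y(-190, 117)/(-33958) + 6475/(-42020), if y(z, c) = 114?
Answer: -22466833/142691516 ≈ -0.15745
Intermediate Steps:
y(-190, 117)/(-33958) + 6475/(-42020) = 114/(-33958) + 6475/(-42020) = 114*(-1/33958) + 6475*(-1/42020) = -57/16979 - 1295/8404 = -22466833/142691516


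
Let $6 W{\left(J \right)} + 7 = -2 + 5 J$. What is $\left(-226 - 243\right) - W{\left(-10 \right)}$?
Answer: $- \frac{2755}{6} \approx -459.17$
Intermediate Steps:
$W{\left(J \right)} = - \frac{3}{2} + \frac{5 J}{6}$ ($W{\left(J \right)} = - \frac{7}{6} + \frac{-2 + 5 J}{6} = - \frac{7}{6} + \left(- \frac{1}{3} + \frac{5 J}{6}\right) = - \frac{3}{2} + \frac{5 J}{6}$)
$\left(-226 - 243\right) - W{\left(-10 \right)} = \left(-226 - 243\right) - \left(- \frac{3}{2} + \frac{5}{6} \left(-10\right)\right) = \left(-226 - 243\right) - \left(- \frac{3}{2} - \frac{25}{3}\right) = -469 - - \frac{59}{6} = -469 + \frac{59}{6} = - \frac{2755}{6}$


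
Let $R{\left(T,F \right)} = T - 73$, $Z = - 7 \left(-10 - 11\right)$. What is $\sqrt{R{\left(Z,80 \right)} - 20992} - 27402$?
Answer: $-27402 + i \sqrt{20918} \approx -27402.0 + 144.63 i$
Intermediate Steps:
$Z = 147$ ($Z = - 7 \left(-10 - 11\right) = \left(-7\right) \left(-21\right) = 147$)
$R{\left(T,F \right)} = -73 + T$
$\sqrt{R{\left(Z,80 \right)} - 20992} - 27402 = \sqrt{\left(-73 + 147\right) - 20992} - 27402 = \sqrt{74 - 20992} - 27402 = \sqrt{-20918} - 27402 = i \sqrt{20918} - 27402 = -27402 + i \sqrt{20918}$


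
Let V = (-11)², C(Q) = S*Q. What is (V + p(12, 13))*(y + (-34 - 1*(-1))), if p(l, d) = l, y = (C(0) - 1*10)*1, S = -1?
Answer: -5719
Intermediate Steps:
C(Q) = -Q
V = 121
y = -10 (y = (-1*0 - 1*10)*1 = (0 - 10)*1 = -10*1 = -10)
(V + p(12, 13))*(y + (-34 - 1*(-1))) = (121 + 12)*(-10 + (-34 - 1*(-1))) = 133*(-10 + (-34 + 1)) = 133*(-10 - 33) = 133*(-43) = -5719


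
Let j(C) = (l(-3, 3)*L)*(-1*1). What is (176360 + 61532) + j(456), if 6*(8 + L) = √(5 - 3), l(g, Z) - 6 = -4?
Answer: 237908 - √2/3 ≈ 2.3791e+5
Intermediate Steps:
l(g, Z) = 2 (l(g, Z) = 6 - 4 = 2)
L = -8 + √2/6 (L = -8 + √(5 - 3)/6 = -8 + √2/6 ≈ -7.7643)
j(C) = 16 - √2/3 (j(C) = (2*(-8 + √2/6))*(-1*1) = (-16 + √2/3)*(-1) = 16 - √2/3)
(176360 + 61532) + j(456) = (176360 + 61532) + (16 - √2/3) = 237892 + (16 - √2/3) = 237908 - √2/3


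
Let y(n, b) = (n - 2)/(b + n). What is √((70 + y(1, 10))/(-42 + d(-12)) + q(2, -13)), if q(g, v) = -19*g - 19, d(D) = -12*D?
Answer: I*√70893570/1122 ≈ 7.5043*I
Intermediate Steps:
y(n, b) = (-2 + n)/(b + n)
q(g, v) = -19 - 19*g
√((70 + y(1, 10))/(-42 + d(-12)) + q(2, -13)) = √((70 + (-2 + 1)/(10 + 1))/(-42 - 12*(-12)) + (-19 - 19*2)) = √((70 - 1/11)/(-42 + 144) + (-19 - 38)) = √((70 + (1/11)*(-1))/102 - 57) = √((70 - 1/11)*(1/102) - 57) = √((769/11)*(1/102) - 57) = √(769/1122 - 57) = √(-63185/1122) = I*√70893570/1122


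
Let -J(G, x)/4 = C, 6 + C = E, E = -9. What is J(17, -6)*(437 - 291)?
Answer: 8760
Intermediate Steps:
C = -15 (C = -6 - 9 = -15)
J(G, x) = 60 (J(G, x) = -4*(-15) = 60)
J(17, -6)*(437 - 291) = 60*(437 - 291) = 60*146 = 8760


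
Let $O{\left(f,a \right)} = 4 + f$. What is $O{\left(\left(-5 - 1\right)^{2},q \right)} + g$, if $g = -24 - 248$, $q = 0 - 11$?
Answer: $-232$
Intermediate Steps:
$q = -11$ ($q = 0 - 11 = -11$)
$g = -272$
$O{\left(\left(-5 - 1\right)^{2},q \right)} + g = \left(4 + \left(-5 - 1\right)^{2}\right) - 272 = \left(4 + \left(-6\right)^{2}\right) - 272 = \left(4 + 36\right) - 272 = 40 - 272 = -232$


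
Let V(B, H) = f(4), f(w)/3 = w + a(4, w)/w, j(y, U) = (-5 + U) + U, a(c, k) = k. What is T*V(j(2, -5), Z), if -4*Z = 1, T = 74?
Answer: 1110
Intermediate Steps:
j(y, U) = -5 + 2*U
Z = -¼ (Z = -¼*1 = -¼ ≈ -0.25000)
f(w) = 3 + 3*w (f(w) = 3*(w + w/w) = 3*(w + 1) = 3*(1 + w) = 3 + 3*w)
V(B, H) = 15 (V(B, H) = 3 + 3*4 = 3 + 12 = 15)
T*V(j(2, -5), Z) = 74*15 = 1110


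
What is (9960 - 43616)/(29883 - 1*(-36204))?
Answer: -4808/9441 ≈ -0.50927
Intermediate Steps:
(9960 - 43616)/(29883 - 1*(-36204)) = -33656/(29883 + 36204) = -33656/66087 = -33656*1/66087 = -4808/9441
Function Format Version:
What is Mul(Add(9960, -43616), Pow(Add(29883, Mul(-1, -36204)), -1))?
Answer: Rational(-4808, 9441) ≈ -0.50927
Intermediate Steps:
Mul(Add(9960, -43616), Pow(Add(29883, Mul(-1, -36204)), -1)) = Mul(-33656, Pow(Add(29883, 36204), -1)) = Mul(-33656, Pow(66087, -1)) = Mul(-33656, Rational(1, 66087)) = Rational(-4808, 9441)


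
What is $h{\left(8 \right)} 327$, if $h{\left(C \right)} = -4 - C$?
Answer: $-3924$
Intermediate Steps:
$h{\left(8 \right)} 327 = \left(-4 - 8\right) 327 = \left(-12\right) 327 = -3924$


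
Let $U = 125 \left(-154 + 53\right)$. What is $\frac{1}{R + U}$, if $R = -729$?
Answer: $- \frac{1}{13354} \approx -7.4884 \cdot 10^{-5}$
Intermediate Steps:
$U = -12625$ ($U = 125 \left(-101\right) = -12625$)
$\frac{1}{R + U} = \frac{1}{-729 - 12625} = \frac{1}{-13354} = - \frac{1}{13354}$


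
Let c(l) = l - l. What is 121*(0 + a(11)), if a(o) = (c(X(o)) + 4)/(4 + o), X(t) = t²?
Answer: 484/15 ≈ 32.267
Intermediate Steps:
c(l) = 0
a(o) = 4/(4 + o) (a(o) = (0 + 4)/(4 + o) = 4/(4 + o))
121*(0 + a(11)) = 121*(0 + 4/(4 + 11)) = 121*(0 + 4/15) = 121*(4/15) = 484/15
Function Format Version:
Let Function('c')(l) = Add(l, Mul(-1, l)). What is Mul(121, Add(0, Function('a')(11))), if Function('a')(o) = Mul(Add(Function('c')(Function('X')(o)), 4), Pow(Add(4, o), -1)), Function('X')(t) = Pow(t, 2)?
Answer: Rational(484, 15) ≈ 32.267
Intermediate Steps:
Function('c')(l) = 0
Function('a')(o) = Mul(4, Pow(Add(4, o), -1)) (Function('a')(o) = Mul(Add(0, 4), Pow(Add(4, o), -1)) = Mul(4, Pow(Add(4, o), -1)))
Mul(121, Add(0, Function('a')(11))) = Mul(121, Add(0, Mul(4, Pow(Add(4, 11), -1)))) = Mul(121, Add(0, Mul(4, Pow(15, -1)))) = Mul(121, Add(0, Mul(4, Rational(1, 15)))) = Mul(121, Add(0, Rational(4, 15))) = Mul(121, Rational(4, 15)) = Rational(484, 15)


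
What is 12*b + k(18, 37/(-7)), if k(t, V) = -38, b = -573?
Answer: -6914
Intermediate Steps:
12*b + k(18, 37/(-7)) = 12*(-573) - 38 = -6876 - 38 = -6914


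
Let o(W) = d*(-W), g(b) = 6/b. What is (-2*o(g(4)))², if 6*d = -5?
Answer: 25/4 ≈ 6.2500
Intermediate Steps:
d = -⅚ (d = (⅙)*(-5) = -⅚ ≈ -0.83333)
o(W) = 5*W/6 (o(W) = -(-5)*W/6 = 5*W/6)
(-2*o(g(4)))² = (-5*6/4/3)² = (-5*6*(¼)/3)² = (-5*3/(3*2))² = (-2*5/4)² = (-5/2)² = 25/4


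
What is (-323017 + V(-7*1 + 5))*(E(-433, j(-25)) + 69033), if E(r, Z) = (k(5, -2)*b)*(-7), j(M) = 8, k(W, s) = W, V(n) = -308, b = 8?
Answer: -22229563725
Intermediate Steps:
E(r, Z) = -280 (E(r, Z) = (5*8)*(-7) = 40*(-7) = -280)
(-323017 + V(-7*1 + 5))*(E(-433, j(-25)) + 69033) = (-323017 - 308)*(-280 + 69033) = -323325*68753 = -22229563725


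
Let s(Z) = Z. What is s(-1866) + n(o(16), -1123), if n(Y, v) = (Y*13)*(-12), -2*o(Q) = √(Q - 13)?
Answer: -1866 + 78*√3 ≈ -1730.9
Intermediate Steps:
o(Q) = -√(-13 + Q)/2 (o(Q) = -√(Q - 13)/2 = -√(-13 + Q)/2)
n(Y, v) = -156*Y (n(Y, v) = (13*Y)*(-12) = -156*Y)
s(-1866) + n(o(16), -1123) = -1866 - (-78)*√(-13 + 16) = -1866 - (-78)*√3 = -1866 + 78*√3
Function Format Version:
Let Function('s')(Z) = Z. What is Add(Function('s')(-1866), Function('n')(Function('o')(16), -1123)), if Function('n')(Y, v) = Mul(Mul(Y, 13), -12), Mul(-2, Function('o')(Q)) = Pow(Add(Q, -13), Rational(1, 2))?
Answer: Add(-1866, Mul(78, Pow(3, Rational(1, 2)))) ≈ -1730.9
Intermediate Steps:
Function('o')(Q) = Mul(Rational(-1, 2), Pow(Add(-13, Q), Rational(1, 2))) (Function('o')(Q) = Mul(Rational(-1, 2), Pow(Add(Q, -13), Rational(1, 2))) = Mul(Rational(-1, 2), Pow(Add(-13, Q), Rational(1, 2))))
Function('n')(Y, v) = Mul(-156, Y) (Function('n')(Y, v) = Mul(Mul(13, Y), -12) = Mul(-156, Y))
Add(Function('s')(-1866), Function('n')(Function('o')(16), -1123)) = Add(-1866, Mul(-156, Mul(Rational(-1, 2), Pow(Add(-13, 16), Rational(1, 2))))) = Add(-1866, Mul(-156, Mul(Rational(-1, 2), Pow(3, Rational(1, 2))))) = Add(-1866, Mul(78, Pow(3, Rational(1, 2))))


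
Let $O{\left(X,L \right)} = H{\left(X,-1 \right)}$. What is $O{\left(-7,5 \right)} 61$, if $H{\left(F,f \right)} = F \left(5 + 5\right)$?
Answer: $-4270$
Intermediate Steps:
$H{\left(F,f \right)} = 10 F$ ($H{\left(F,f \right)} = F 10 = 10 F$)
$O{\left(X,L \right)} = 10 X$
$O{\left(-7,5 \right)} 61 = 10 \left(-7\right) 61 = \left(-70\right) 61 = -4270$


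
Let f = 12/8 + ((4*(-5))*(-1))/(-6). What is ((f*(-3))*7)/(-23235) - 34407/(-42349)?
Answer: 1595632417/1967958030 ≈ 0.81081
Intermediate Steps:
f = -11/6 (f = 12*(1/8) - 20*(-1)*(-1/6) = 3/2 + 20*(-1/6) = 3/2 - 10/3 = -11/6 ≈ -1.8333)
((f*(-3))*7)/(-23235) - 34407/(-42349) = (-11/6*(-3)*7)/(-23235) - 34407/(-42349) = ((11/2)*7)*(-1/23235) - 34407*(-1/42349) = (77/2)*(-1/23235) + 34407/42349 = -77/46470 + 34407/42349 = 1595632417/1967958030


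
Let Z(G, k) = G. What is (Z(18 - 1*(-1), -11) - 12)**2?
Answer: 49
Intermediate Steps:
(Z(18 - 1*(-1), -11) - 12)**2 = ((18 - 1*(-1)) - 12)**2 = ((18 + 1) - 12)**2 = (19 - 12)**2 = 7**2 = 49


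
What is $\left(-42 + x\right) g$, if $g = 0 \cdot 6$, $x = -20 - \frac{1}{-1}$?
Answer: $0$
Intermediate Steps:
$x = -19$ ($x = -20 - -1 = -20 + 1 = -19$)
$g = 0$
$\left(-42 + x\right) g = \left(-42 - 19\right) 0 = \left(-61\right) 0 = 0$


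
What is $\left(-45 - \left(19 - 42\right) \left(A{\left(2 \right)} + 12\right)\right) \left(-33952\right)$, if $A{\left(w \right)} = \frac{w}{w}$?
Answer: $-8623808$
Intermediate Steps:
$A{\left(w \right)} = 1$
$\left(-45 - \left(19 - 42\right) \left(A{\left(2 \right)} + 12\right)\right) \left(-33952\right) = \left(-45 - \left(19 - 42\right) \left(1 + 12\right)\right) \left(-33952\right) = \left(-45 - \left(-23\right) 13\right) \left(-33952\right) = \left(-45 - -299\right) \left(-33952\right) = \left(-45 + 299\right) \left(-33952\right) = 254 \left(-33952\right) = -8623808$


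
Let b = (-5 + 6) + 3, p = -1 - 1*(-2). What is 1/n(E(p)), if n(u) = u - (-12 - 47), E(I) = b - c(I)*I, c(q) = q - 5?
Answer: 1/67 ≈ 0.014925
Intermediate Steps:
c(q) = -5 + q
p = 1 (p = -1 + 2 = 1)
b = 4 (b = 1 + 3 = 4)
E(I) = 4 - I*(-5 + I) (E(I) = 4 - (-5 + I)*I = 4 - I*(-5 + I))
n(u) = 59 + u (n(u) = u - 1*(-59) = u + 59 = 59 + u)
1/n(E(p)) = 1/(59 + (4 - 1*1*(-5 + 1))) = 1/(59 + (4 - 1*1*(-4))) = 1/(59 + (4 + 4)) = 1/(59 + 8) = 1/67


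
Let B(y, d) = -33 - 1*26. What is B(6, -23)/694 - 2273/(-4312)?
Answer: 661527/1496264 ≈ 0.44212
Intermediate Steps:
B(y, d) = -59 (B(y, d) = -33 - 26 = -59)
B(6, -23)/694 - 2273/(-4312) = -59/694 - 2273/(-4312) = -59*1/694 - 2273*(-1/4312) = -59/694 + 2273/4312 = 661527/1496264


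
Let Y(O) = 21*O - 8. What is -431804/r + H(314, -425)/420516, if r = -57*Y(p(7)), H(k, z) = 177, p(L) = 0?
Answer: -840650047/887756 ≈ -946.94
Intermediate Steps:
Y(O) = -8 + 21*O
r = 456 (r = -57*(-8 + 21*0) = -57*(-8 + 0) = -57*(-8) = 456)
-431804/r + H(314, -425)/420516 = -431804/456 + 177/420516 = -431804*1/456 + 177*(1/420516) = -107951/114 + 59/140172 = -840650047/887756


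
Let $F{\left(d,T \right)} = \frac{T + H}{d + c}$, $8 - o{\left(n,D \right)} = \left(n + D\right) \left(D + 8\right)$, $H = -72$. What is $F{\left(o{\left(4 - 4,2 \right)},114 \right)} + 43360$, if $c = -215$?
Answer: $\frac{9842678}{227} \approx 43360.0$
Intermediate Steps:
$o{\left(n,D \right)} = 8 - \left(8 + D\right) \left(D + n\right)$ ($o{\left(n,D \right)} = 8 - \left(n + D\right) \left(D + 8\right) = 8 - \left(D + n\right) \left(8 + D\right) = 8 - \left(8 + D\right) \left(D + n\right)$)
$F{\left(d,T \right)} = \frac{-72 + T}{-215 + d}$ ($F{\left(d,T \right)} = \frac{T - 72}{d - 215} = \frac{-72 + T}{-215 + d}$)
$F{\left(o{\left(4 - 4,2 \right)},114 \right)} + 43360 = \frac{-72 + 114}{-215 - \left(12 + 10 \left(4 - 4\right)\right)} + 43360 = \frac{1}{-215 - \left(12 + 10 \left(4 - 4\right)\right)} 42 + 43360 = \frac{1}{-215 - \left(12 + 0\right)} 42 + 43360 = \frac{1}{-215 + \left(8 - 4 - 16 + 0 + 0\right)} 42 + 43360 = \frac{1}{-215 - 12} \cdot 42 + 43360 = \frac{1}{-227} \cdot 42 + 43360 = \left(- \frac{1}{227}\right) 42 + 43360 = - \frac{42}{227} + 43360 = \frac{9842678}{227}$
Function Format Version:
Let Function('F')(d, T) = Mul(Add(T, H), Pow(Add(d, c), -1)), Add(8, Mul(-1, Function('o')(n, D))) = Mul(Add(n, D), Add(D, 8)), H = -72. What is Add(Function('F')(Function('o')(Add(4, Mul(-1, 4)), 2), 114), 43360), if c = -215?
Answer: Rational(9842678, 227) ≈ 43360.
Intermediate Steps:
Function('o')(n, D) = Add(8, Mul(-1, Add(8, D), Add(D, n))) (Function('o')(n, D) = Add(8, Mul(-1, Mul(Add(n, D), Add(D, 8)))) = Add(8, Mul(-1, Mul(Add(D, n), Add(8, D)))) = Add(8, Mul(-1, Mul(Add(8, D), Add(D, n)))) = Add(8, Mul(-1, Add(8, D), Add(D, n))))
Function('F')(d, T) = Mul(Pow(Add(-215, d), -1), Add(-72, T)) (Function('F')(d, T) = Mul(Add(T, -72), Pow(Add(d, -215), -1)) = Mul(Add(-72, T), Pow(Add(-215, d), -1)) = Mul(Pow(Add(-215, d), -1), Add(-72, T)))
Add(Function('F')(Function('o')(Add(4, Mul(-1, 4)), 2), 114), 43360) = Add(Mul(Pow(Add(-215, Add(8, Mul(-1, Pow(2, 2)), Mul(-8, 2), Mul(-8, Add(4, Mul(-1, 4))), Mul(-1, 2, Add(4, Mul(-1, 4))))), -1), Add(-72, 114)), 43360) = Add(Mul(Pow(Add(-215, Add(8, Mul(-1, 4), -16, Mul(-8, Add(4, -4)), Mul(-1, 2, Add(4, -4)))), -1), 42), 43360) = Add(Mul(Pow(Add(-215, Add(8, -4, -16, Mul(-8, 0), Mul(-1, 2, 0))), -1), 42), 43360) = Add(Mul(Pow(Add(-215, Add(8, -4, -16, 0, 0)), -1), 42), 43360) = Add(Mul(Pow(Add(-215, -12), -1), 42), 43360) = Add(Mul(Pow(-227, -1), 42), 43360) = Add(Mul(Rational(-1, 227), 42), 43360) = Add(Rational(-42, 227), 43360) = Rational(9842678, 227)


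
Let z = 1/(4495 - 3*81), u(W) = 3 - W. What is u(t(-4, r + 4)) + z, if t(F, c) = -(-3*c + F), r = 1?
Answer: -68031/4252 ≈ -16.000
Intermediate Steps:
t(F, c) = -F + 3*c (t(F, c) = -(F - 3*c) = -F + 3*c)
z = 1/4252 (z = 1/(4495 - 243) = 1/4252 ≈ 0.00023518)
u(t(-4, r + 4)) + z = (3 - (-1*(-4) + 3*(1 + 4))) + 1/4252 = (3 - (4 + 3*5)) + 1/4252 = (3 - (4 + 15)) + 1/4252 = (3 - 1*19) + 1/4252 = (3 - 19) + 1/4252 = -16 + 1/4252 = -68031/4252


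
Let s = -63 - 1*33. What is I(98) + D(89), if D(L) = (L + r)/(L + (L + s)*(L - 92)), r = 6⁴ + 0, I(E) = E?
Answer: 2433/22 ≈ 110.59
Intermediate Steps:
s = -96 (s = -63 - 33 = -96)
r = 1296 (r = 1296 + 0 = 1296)
D(L) = (1296 + L)/(L + (-96 + L)*(-92 + L)) (D(L) = (L + 1296)/(L + (L - 96)*(L - 92)) = (1296 + L)/(L + (-96 + L)*(-92 + L)))
I(98) + D(89) = 98 + (1296 + 89)/(8832 + 89² - 187*89) = 98 + 1385/(8832 + 7921 - 16643) = 98 + 1385/110 = 98 + (1/110)*1385 = 98 + 277/22 = 2433/22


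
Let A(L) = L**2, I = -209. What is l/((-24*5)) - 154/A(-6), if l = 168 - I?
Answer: -2671/360 ≈ -7.4194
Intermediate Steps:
l = 377 (l = 168 - 1*(-209) = 168 + 209 = 377)
l/((-24*5)) - 154/A(-6) = 377/((-24*5)) - 154/((-6)**2) = 377/(-120) - 154/36 = 377*(-1/120) - 154*1/36 = -377/120 - 77/18 = -2671/360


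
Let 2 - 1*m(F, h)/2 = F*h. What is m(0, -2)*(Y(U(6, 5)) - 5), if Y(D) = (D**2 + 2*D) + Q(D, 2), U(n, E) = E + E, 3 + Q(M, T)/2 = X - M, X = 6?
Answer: 404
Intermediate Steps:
Q(M, T) = 6 - 2*M (Q(M, T) = -6 + 2*(6 - M) = -6 + (12 - 2*M) = 6 - 2*M)
U(n, E) = 2*E
m(F, h) = 4 - 2*F*h
Y(D) = 6 + D**2 (Y(D) = (D**2 + 2*D) + (6 - 2*D) = 6 + D**2)
m(0, -2)*(Y(U(6, 5)) - 5) = (4 - 2*0*(-2))*((6 + (2*5)**2) - 5) = (4 + 0)*((6 + 10**2) - 5) = 4*((6 + 100) - 5) = 4*(106 - 5) = 4*101 = 404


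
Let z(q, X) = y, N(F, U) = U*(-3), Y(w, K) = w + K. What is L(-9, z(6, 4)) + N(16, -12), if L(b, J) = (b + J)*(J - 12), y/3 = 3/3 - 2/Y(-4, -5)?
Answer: 724/9 ≈ 80.444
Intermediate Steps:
Y(w, K) = K + w
N(F, U) = -3*U
y = 11/3 (y = 3*(3/3 - 2/(-5 - 4)) = 3*(3*(⅓) - 2/(-9)) = 3*(1 - 2*(-⅑)) = 3*(1 + 2/9) = 3*(11/9) = 11/3 ≈ 3.6667)
z(q, X) = 11/3
L(b, J) = (-12 + J)*(J + b) (L(b, J) = (J + b)*(-12 + J) = (-12 + J)*(J + b))
L(-9, z(6, 4)) + N(16, -12) = ((11/3)² - 12*11/3 - 12*(-9) + (11/3)*(-9)) - 3*(-12) = (121/9 - 44 + 108 - 33) + 36 = 400/9 + 36 = 724/9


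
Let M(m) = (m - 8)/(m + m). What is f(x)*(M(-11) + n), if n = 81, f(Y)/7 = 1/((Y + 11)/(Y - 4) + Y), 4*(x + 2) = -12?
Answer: -37821/374 ≈ -101.13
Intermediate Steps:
x = -5 (x = -2 + (¼)*(-12) = -2 - 3 = -5)
M(m) = (-8 + m)/(2*m) (M(m) = (-8 + m)/((2*m)) = (-8 + m)*(1/(2*m)) = (-8 + m)/(2*m))
f(Y) = 7/(Y + (11 + Y)/(-4 + Y)) (f(Y) = 7/((Y + 11)/(Y - 4) + Y) = 7/((11 + Y)/(-4 + Y) + Y) = 7/(Y + (11 + Y)/(-4 + Y)))
f(x)*(M(-11) + n) = (7*(-4 - 5)/(11 + (-5)² - 3*(-5)))*((½)*(-8 - 11)/(-11) + 81) = (7*(-9)/(11 + 25 + 15))*((½)*(-1/11)*(-19) + 81) = (7*(-9)/51)*(19/22 + 81) = (7*(1/51)*(-9))*(1801/22) = -21/17*1801/22 = -37821/374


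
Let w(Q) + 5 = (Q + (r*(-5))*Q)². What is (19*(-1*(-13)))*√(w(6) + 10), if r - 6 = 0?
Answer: 247*√30281 ≈ 42982.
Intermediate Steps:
r = 6 (r = 6 + 0 = 6)
w(Q) = -5 + 841*Q² (w(Q) = -5 + (Q + (6*(-5))*Q)² = -5 + (Q - 30*Q)² = -5 + (-29*Q)² = -5 + 841*Q²)
(19*(-1*(-13)))*√(w(6) + 10) = (19*(-1*(-13)))*√((-5 + 841*6²) + 10) = (19*13)*√((-5 + 841*36) + 10) = 247*√((-5 + 30276) + 10) = 247*√(30271 + 10) = 247*√30281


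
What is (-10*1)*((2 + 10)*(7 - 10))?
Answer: 360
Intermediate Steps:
(-10*1)*((2 + 10)*(7 - 10)) = -120*(-3) = -10*(-36) = 360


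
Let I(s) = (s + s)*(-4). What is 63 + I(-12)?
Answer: 159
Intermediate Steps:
I(s) = -8*s (I(s) = (2*s)*(-4) = -8*s)
63 + I(-12) = 63 - 8*(-12) = 63 + 96 = 159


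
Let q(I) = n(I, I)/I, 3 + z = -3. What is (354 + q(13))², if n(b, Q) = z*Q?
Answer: 121104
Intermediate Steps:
z = -6 (z = -3 - 3 = -6)
n(b, Q) = -6*Q
q(I) = -6 (q(I) = (-6*I)/I = -6)
(354 + q(13))² = (354 - 6)² = 348² = 121104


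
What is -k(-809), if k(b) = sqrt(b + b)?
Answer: -I*sqrt(1618) ≈ -40.224*I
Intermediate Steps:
k(b) = sqrt(2)*sqrt(b) (k(b) = sqrt(2*b) = sqrt(2)*sqrt(b))
-k(-809) = -sqrt(2)*sqrt(-809) = -sqrt(2)*I*sqrt(809) = -I*sqrt(1618)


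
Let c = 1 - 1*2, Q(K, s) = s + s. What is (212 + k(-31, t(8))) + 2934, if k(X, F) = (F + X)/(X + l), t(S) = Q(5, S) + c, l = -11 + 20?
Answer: 34614/11 ≈ 3146.7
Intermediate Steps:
Q(K, s) = 2*s
c = -1 (c = 1 - 2 = -1)
l = 9
t(S) = -1 + 2*S (t(S) = 2*S - 1 = -1 + 2*S)
k(X, F) = (F + X)/(9 + X) (k(X, F) = (F + X)/(X + 9) = (F + X)/(9 + X))
(212 + k(-31, t(8))) + 2934 = (212 + ((-1 + 2*8) - 31)/(9 - 31)) + 2934 = (212 + ((-1 + 16) - 31)/(-22)) + 2934 = (212 - (15 - 31)/22) + 2934 = (212 - 1/22*(-16)) + 2934 = (212 + 8/11) + 2934 = 2340/11 + 2934 = 34614/11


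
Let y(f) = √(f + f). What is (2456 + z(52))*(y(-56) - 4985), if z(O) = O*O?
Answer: -25722600 + 20640*I*√7 ≈ -2.5723e+7 + 54608.0*I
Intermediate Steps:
z(O) = O²
y(f) = √2*√f (y(f) = √(2*f) = √2*√f)
(2456 + z(52))*(y(-56) - 4985) = (2456 + 52²)*(√2*√(-56) - 4985) = (2456 + 2704)*(√2*(2*I*√14) - 4985) = 5160*(4*I*√7 - 4985) = 5160*(-4985 + 4*I*√7) = -25722600 + 20640*I*√7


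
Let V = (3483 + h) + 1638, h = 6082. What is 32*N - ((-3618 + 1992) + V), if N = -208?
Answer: -16233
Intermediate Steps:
V = 11203 (V = (3483 + 6082) + 1638 = 9565 + 1638 = 11203)
32*N - ((-3618 + 1992) + V) = 32*(-208) - ((-3618 + 1992) + 11203) = -6656 - (-1626 + 11203) = -6656 - 1*9577 = -6656 - 9577 = -16233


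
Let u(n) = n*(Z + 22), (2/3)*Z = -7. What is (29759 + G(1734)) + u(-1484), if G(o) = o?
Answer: 14427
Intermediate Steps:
Z = -21/2 (Z = (3/2)*(-7) = -21/2 ≈ -10.500)
u(n) = 23*n/2 (u(n) = n*(-21/2 + 22) = n*(23/2) = 23*n/2)
(29759 + G(1734)) + u(-1484) = (29759 + 1734) + (23/2)*(-1484) = 31493 - 17066 = 14427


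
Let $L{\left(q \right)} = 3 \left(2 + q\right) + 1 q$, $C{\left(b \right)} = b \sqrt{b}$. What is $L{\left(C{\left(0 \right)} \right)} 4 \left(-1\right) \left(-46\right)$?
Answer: $1104$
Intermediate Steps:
$C{\left(b \right)} = b^{\frac{3}{2}}$
$L{\left(q \right)} = 6 + 4 q$ ($L{\left(q \right)} = \left(6 + 3 q\right) + q = 6 + 4 q$)
$L{\left(C{\left(0 \right)} \right)} 4 \left(-1\right) \left(-46\right) = \left(6 + 4 \cdot 0^{\frac{3}{2}}\right) 4 \left(-1\right) \left(-46\right) = \left(6 + 4 \cdot 0\right) \left(-4\right) \left(-46\right) = \left(6 + 0\right) \left(-4\right) \left(-46\right) = 6 \left(-4\right) \left(-46\right) = \left(-24\right) \left(-46\right) = 1104$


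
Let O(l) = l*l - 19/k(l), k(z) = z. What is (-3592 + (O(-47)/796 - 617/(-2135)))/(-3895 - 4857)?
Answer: 143332424583/349531337120 ≈ 0.41007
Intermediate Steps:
O(l) = l² - 19/l (O(l) = l*l - 19/l = l² - 19/l)
(-3592 + (O(-47)/796 - 617/(-2135)))/(-3895 - 4857) = (-3592 + (((-19 + (-47)³)/(-47))/796 - 617/(-2135)))/(-3895 - 4857) = (-3592 + (-(-19 - 103823)/47*(1/796) - 617*(-1/2135)))/(-8752) = (-3592 + (-1/47*(-103842)*(1/796) + 617/2135))*(-1/8752) = (-3592 + ((103842/47)*(1/796) + 617/2135))*(-1/8752) = (-3592 + (51921/18706 + 617/2135))*(-1/8752) = (-3592 + 122392937/39937310)*(-1/8752) = -143332424583/39937310*(-1/8752) = 143332424583/349531337120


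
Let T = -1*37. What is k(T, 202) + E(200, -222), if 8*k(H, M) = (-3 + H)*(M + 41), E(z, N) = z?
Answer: -1015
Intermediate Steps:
T = -37
k(H, M) = (-3 + H)*(41 + M)/8 (k(H, M) = ((-3 + H)*(M + 41))/8 = ((-3 + H)*(41 + M))/8 = (-3 + H)*(41 + M)/8)
k(T, 202) + E(200, -222) = (-123/8 - 3/8*202 + (41/8)*(-37) + (⅛)*(-37)*202) + 200 = (-123/8 - 303/4 - 1517/8 - 3737/4) + 200 = -1215 + 200 = -1015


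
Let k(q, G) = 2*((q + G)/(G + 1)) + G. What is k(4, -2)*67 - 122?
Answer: -524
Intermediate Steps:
k(q, G) = G + 2*(G + q)/(1 + G) (k(q, G) = 2*((G + q)/(1 + G)) + G = 2*(G + q)/(1 + G) + G = G + 2*(G + q)/(1 + G))
k(4, -2)*67 - 122 = (((-2)**2 + 2*4 + 3*(-2))/(1 - 2))*67 - 122 = ((4 + 8 - 6)/(-1))*67 - 122 = -1*6*67 - 122 = -6*67 - 122 = -402 - 122 = -524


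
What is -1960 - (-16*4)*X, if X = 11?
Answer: -1256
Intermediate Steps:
-1960 - (-16*4)*X = -1960 - (-16*4)*11 = -1960 - (-64)*11 = -1960 - 1*(-704) = -1960 + 704 = -1256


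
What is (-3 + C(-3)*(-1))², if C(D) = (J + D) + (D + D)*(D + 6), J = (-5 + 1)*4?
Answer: 1156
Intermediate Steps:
J = -16 (J = -4*4 = -16)
C(D) = -16 + D + 2*D*(6 + D) (C(D) = (-16 + D) + (D + D)*(D + 6) = (-16 + D) + (2*D)*(6 + D) = (-16 + D) + 2*D*(6 + D) = -16 + D + 2*D*(6 + D))
(-3 + C(-3)*(-1))² = (-3 + (-16 + 2*(-3)² + 13*(-3))*(-1))² = (-3 + (-16 + 2*9 - 39)*(-1))² = (-3 + (-16 + 18 - 39)*(-1))² = (-3 - 37*(-1))² = (-3 + 37)² = 34² = 1156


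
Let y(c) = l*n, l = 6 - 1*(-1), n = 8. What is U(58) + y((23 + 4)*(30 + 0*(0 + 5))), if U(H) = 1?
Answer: 57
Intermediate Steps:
l = 7 (l = 6 + 1 = 7)
y(c) = 56 (y(c) = 7*8 = 56)
U(58) + y((23 + 4)*(30 + 0*(0 + 5))) = 1 + 56 = 57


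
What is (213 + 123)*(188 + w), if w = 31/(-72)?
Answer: 189070/3 ≈ 63023.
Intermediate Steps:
w = -31/72 (w = 31*(-1/72) = -31/72 ≈ -0.43056)
(213 + 123)*(188 + w) = (213 + 123)*(188 - 31/72) = 336*(13505/72) = 189070/3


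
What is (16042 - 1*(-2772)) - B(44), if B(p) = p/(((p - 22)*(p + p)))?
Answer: 827815/44 ≈ 18814.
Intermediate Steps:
B(p) = 1/(2*(-22 + p)) (B(p) = p/(((-22 + p)*(2*p))) = p/((2*p*(-22 + p))) = p*(1/(2*p*(-22 + p))) = 1/(2*(-22 + p)))
(16042 - 1*(-2772)) - B(44) = (16042 - 1*(-2772)) - 1/(2*(-22 + 44)) = (16042 + 2772) - 1/(2*22) = 18814 - 1/(2*22) = 18814 - 1*1/44 = 18814 - 1/44 = 827815/44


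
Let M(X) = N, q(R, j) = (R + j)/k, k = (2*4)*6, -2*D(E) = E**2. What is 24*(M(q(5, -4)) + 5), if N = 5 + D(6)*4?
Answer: -1488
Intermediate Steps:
D(E) = -E**2/2
k = 48 (k = 8*6 = 48)
q(R, j) = R/48 + j/48 (q(R, j) = (R + j)/48 = (R + j)*(1/48) = R/48 + j/48)
N = -67 (N = 5 - 1/2*6**2*4 = 5 - 1/2*36*4 = 5 - 18*4 = 5 - 72 = -67)
M(X) = -67
24*(M(q(5, -4)) + 5) = 24*(-67 + 5) = 24*(-62) = -1488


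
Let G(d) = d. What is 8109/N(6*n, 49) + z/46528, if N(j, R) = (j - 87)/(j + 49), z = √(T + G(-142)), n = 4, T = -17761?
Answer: -65773/7 + I*√17903/46528 ≈ -9396.1 + 0.0028757*I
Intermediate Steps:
z = I*√17903 (z = √(-17761 - 142) = √(-17903) = I*√17903 ≈ 133.8*I)
N(j, R) = (-87 + j)/(49 + j)
8109/N(6*n, 49) + z/46528 = 8109/(((-87 + 6*4)/(49 + 6*4))) + (I*√17903)/46528 = 8109/(((-87 + 24)/(49 + 24))) + (I*√17903)*(1/46528) = 8109/((-63/73)) + I*√17903/46528 = 8109/(((1/73)*(-63))) + I*√17903/46528 = 8109/(-63/73) + I*√17903/46528 = 8109*(-73/63) + I*√17903/46528 = -65773/7 + I*√17903/46528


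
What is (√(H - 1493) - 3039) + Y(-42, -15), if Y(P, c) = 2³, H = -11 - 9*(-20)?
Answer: -3031 + 2*I*√331 ≈ -3031.0 + 36.387*I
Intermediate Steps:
H = 169 (H = -11 + 180 = 169)
Y(P, c) = 8
(√(H - 1493) - 3039) + Y(-42, -15) = (√(169 - 1493) - 3039) + 8 = (√(-1324) - 3039) + 8 = (2*I*√331 - 3039) + 8 = (-3039 + 2*I*√331) + 8 = -3031 + 2*I*√331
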